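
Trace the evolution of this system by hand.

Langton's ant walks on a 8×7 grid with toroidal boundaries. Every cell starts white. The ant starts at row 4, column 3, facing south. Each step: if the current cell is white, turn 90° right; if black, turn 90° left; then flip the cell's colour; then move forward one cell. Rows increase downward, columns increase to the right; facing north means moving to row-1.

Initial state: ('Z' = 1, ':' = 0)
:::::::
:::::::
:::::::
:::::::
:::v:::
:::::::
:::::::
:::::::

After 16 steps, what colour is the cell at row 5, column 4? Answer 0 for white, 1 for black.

1

[0] :::::::
:::::::
:::::::
:::::::
:::v:::
:::::::
:::::::
:::::::
[1] :::::::
:::::::
:::::::
:::::::
::<Z:::
:::::::
:::::::
:::::::
[2] :::::::
:::::::
:::::::
::^::::
::ZZ:::
:::::::
:::::::
:::::::
[3] :::::::
:::::::
:::::::
::Z>:::
::ZZ:::
:::::::
:::::::
:::::::
[4] :::::::
:::::::
:::::::
::ZZ:::
::Zv:::
:::::::
:::::::
:::::::
[5] :::::::
:::::::
:::::::
::ZZ:::
::Z:>::
:::::::
:::::::
:::::::
[6] :::::::
:::::::
:::::::
::ZZ:::
::Z:Z::
::::v::
:::::::
:::::::
[7] :::::::
:::::::
:::::::
::ZZ:::
::Z:Z::
:::<Z::
:::::::
:::::::
[8] :::::::
:::::::
:::::::
::ZZ:::
::Z^Z::
:::ZZ::
:::::::
:::::::
[9] :::::::
:::::::
:::::::
::ZZ:::
::ZZ>::
:::ZZ::
:::::::
:::::::
[10] :::::::
:::::::
:::::::
::ZZ^::
::ZZ:::
:::ZZ::
:::::::
:::::::
[11] :::::::
:::::::
:::::::
::ZZZ>:
::ZZ:::
:::ZZ::
:::::::
:::::::
[12] :::::::
:::::::
:::::::
::ZZZZ:
::ZZ:v:
:::ZZ::
:::::::
:::::::
[13] :::::::
:::::::
:::::::
::ZZZZ:
::ZZ<Z:
:::ZZ::
:::::::
:::::::
[14] :::::::
:::::::
:::::::
::ZZ^Z:
::ZZZZ:
:::ZZ::
:::::::
:::::::
[15] :::::::
:::::::
:::::::
::Z<:Z:
::ZZZZ:
:::ZZ::
:::::::
:::::::
[16] :::::::
:::::::
:::::::
::Z::Z:
::ZvZZ:
:::ZZ::
:::::::
:::::::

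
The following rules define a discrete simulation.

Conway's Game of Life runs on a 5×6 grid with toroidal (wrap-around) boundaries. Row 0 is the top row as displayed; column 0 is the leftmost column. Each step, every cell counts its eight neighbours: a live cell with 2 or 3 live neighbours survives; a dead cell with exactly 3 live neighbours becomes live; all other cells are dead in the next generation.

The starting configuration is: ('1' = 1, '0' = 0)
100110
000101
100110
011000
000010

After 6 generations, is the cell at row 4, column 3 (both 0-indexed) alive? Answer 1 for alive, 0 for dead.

1

step 0: 100110
000101
100110
011000
000010
step 1: 000100
101000
110111
011011
011011
step 2: 100111
101000
000000
000000
010001
step 3: 001110
110110
000000
000000
000001
step 4: 111000
010011
000000
000000
000110
step 5: 111000
011001
000000
000000
011100
step 6: 000000
001000
000000
001000
100100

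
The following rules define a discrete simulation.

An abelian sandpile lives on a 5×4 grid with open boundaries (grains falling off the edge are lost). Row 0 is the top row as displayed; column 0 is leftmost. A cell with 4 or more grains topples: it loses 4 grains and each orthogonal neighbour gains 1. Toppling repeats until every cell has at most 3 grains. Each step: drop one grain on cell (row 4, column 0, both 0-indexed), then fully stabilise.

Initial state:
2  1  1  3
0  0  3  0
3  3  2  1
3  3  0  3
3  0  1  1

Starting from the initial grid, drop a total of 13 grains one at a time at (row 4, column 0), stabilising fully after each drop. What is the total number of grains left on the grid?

34

t=0: 2  1  1  3
0  0  3  0
3  3  2  1
3  3  0  3
3  0  1  1
t=1: 2  1  1  3
1  1  3  0
1  1  3  1
2  1  1  3
1  2  1  1
t=2: 2  1  1  3
1  1  3  0
1  1  3  1
2  1  1  3
2  2  1  1
t=3: 2  1  1  3
1  1  3  0
1  1  3  1
2  1  1  3
3  2  1  1
t=4: 2  1  1  3
1  1  3  0
1  1  3  1
3  1  1  3
0  3  1  1
t=5: 2  1  1  3
1  1  3  0
1  1  3  1
3  1  1  3
1  3  1  1
t=6: 2  1  1  3
1  1  3  0
1  1  3  1
3  1  1  3
2  3  1  1
t=7: 2  1  1  3
1  1  3  0
1  1  3  1
3  1  1  3
3  3  1  1
t=8: 2  1  1  3
1  1  3  0
2  1  3  1
0  3  1  3
2  0  2  1
t=9: 2  1  1  3
1  1  3  0
2  1  3  1
0  3  1  3
3  0  2  1
t=10: 2  1  1  3
1  1  3  0
2  1  3  1
1  3  1  3
0  1  2  1
t=11: 2  1  1  3
1  1  3  0
2  1  3  1
1  3  1  3
1  1  2  1
t=12: 2  1  1  3
1  1  3  0
2  1  3  1
1  3  1  3
2  1  2  1
t=13: 2  1  1  3
1  1  3  0
2  1  3  1
1  3  1  3
3  1  2  1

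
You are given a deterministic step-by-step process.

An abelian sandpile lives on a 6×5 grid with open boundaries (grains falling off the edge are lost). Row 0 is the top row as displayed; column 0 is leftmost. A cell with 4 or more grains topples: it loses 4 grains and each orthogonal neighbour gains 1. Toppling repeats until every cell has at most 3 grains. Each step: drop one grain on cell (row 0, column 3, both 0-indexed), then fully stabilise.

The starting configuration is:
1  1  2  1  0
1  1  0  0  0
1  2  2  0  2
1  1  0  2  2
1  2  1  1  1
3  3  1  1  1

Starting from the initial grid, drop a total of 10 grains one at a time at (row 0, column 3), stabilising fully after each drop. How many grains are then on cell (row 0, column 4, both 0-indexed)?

3

[0] 1  1  2  1  0
1  1  0  0  0
1  2  2  0  2
1  1  0  2  2
1  2  1  1  1
3  3  1  1  1
[1] 1  1  2  2  0
1  1  0  0  0
1  2  2  0  2
1  1  0  2  2
1  2  1  1  1
3  3  1  1  1
[2] 1  1  2  3  0
1  1  0  0  0
1  2  2  0  2
1  1  0  2  2
1  2  1  1  1
3  3  1  1  1
[3] 1  1  3  0  1
1  1  0  1  0
1  2  2  0  2
1  1  0  2  2
1  2  1  1  1
3  3  1  1  1
[4] 1  1  3  1  1
1  1  0  1  0
1  2  2  0  2
1  1  0  2  2
1  2  1  1  1
3  3  1  1  1
[5] 1  1  3  2  1
1  1  0  1  0
1  2  2  0  2
1  1  0  2  2
1  2  1  1  1
3  3  1  1  1
[6] 1  1  3  3  1
1  1  0  1  0
1  2  2  0  2
1  1  0  2  2
1  2  1  1  1
3  3  1  1  1
[7] 1  2  0  1  2
1  1  1  2  0
1  2  2  0  2
1  1  0  2  2
1  2  1  1  1
3  3  1  1  1
[8] 1  2  0  2  2
1  1  1  2  0
1  2  2  0  2
1  1  0  2  2
1  2  1  1  1
3  3  1  1  1
[9] 1  2  0  3  2
1  1  1  2  0
1  2  2  0  2
1  1  0  2  2
1  2  1  1  1
3  3  1  1  1
[10] 1  2  1  0  3
1  1  1  3  0
1  2  2  0  2
1  1  0  2  2
1  2  1  1  1
3  3  1  1  1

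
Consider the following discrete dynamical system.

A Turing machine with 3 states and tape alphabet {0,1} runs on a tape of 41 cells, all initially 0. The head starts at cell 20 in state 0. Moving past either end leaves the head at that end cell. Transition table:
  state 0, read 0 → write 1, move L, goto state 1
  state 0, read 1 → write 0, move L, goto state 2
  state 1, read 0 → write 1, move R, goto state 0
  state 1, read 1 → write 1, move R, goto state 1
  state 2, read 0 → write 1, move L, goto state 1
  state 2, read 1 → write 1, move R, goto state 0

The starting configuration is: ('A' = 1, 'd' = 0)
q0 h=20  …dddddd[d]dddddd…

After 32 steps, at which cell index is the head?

step 0: q0 h=20  …dddddd[d]dddddd…
step 1: q1 h=19  …dddddd[d]Addddd…
step 2: q0 h=20  …dddddA[A]dddddd…
step 3: q2 h=19  …dddddd[A]dddddd…
step 4: q0 h=20  …dddddA[d]dddddd…
step 5: q1 h=19  …dddddd[A]Addddd…
step 6: q1 h=20  …dddddA[A]dddddd…
step 7: q1 h=21  …ddddAA[d]dddddd…
step 8: q0 h=22  …dddAAA[d]dddddd…
step 9: q1 h=21  …ddddAA[A]Addddd…
step 10: q1 h=22  …dddAAA[A]dddddd…
step 11: q1 h=23  …ddAAAA[d]dddddd…
step 12: q0 h=24  …dAAAAA[d]dddddd…
step 13: q1 h=23  …ddAAAA[A]Addddd…
step 14: q1 h=24  …dAAAAA[A]dddddd…
step 15: q1 h=25  …AAAAAA[d]dddddd…
step 16: q0 h=26  …AAAAAA[d]dddddd…
step 17: q1 h=25  …AAAAAA[A]Addddd…
step 18: q1 h=26  …AAAAAA[A]dddddd…
step 19: q1 h=27  …AAAAAA[d]dddddd…
step 20: q0 h=28  …AAAAAA[d]dddddd…
step 21: q1 h=27  …AAAAAA[A]Addddd…
step 22: q1 h=28  …AAAAAA[A]dddddd…
step 23: q1 h=29  …AAAAAA[d]dddddd…
step 24: q0 h=30  …AAAAAA[d]dddddd…
step 25: q1 h=29  …AAAAAA[A]Addddd…
step 26: q1 h=30  …AAAAAA[A]dddddd…
step 27: q1 h=31  …AAAAAA[d]dddddd…
step 28: q0 h=32  …AAAAAA[d]dddddd…
step 29: q1 h=31  …AAAAAA[A]Addddd…
step 30: q1 h=32  …AAAAAA[A]dddddd…
step 31: q1 h=33  …AAAAAA[d]dddddd…
step 32: q0 h=34  …AAAAAA[d]dddddd|

34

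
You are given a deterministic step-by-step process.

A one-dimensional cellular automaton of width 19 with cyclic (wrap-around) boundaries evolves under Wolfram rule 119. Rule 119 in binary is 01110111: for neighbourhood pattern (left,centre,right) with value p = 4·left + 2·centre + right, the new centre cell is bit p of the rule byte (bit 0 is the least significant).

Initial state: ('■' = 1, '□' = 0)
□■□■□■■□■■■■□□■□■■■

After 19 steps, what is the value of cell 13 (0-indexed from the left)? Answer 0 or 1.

1

gen 0: □■□■□■■□■■■■□□■□■■■
gen 1: ■■■■■□■■□□□■■■■■□□■
gen 2: □□□□■■□■■■■□□□□■■■□
gen 3: ■■■■□■■□□□■■■■■□□■■
gen 4: □□□■■□■■■■□□□□■■■□□
gen 5: ■■■□■■□□□■■■■■□□■■■
gen 6: □□■■□■■■■□□□□■■■□□□
gen 7: ■■□■■□□□■■■■■□□■■■■
gen 8: □■■□■■■■□□□□■■■□□□□
gen 9: ■□■■□□□■■■■■□□■■■■■
gen 10: ■■□■■■■□□□□■■■□□□□□
gen 11: □■■□□□■■■■■□□■■■■■■
gen 12: ■□■■■■□□□□■■■□□□□□■
gen 13: ■■□□□■■■■■□□■■■■■■□
gen 14: □■■■■□□□□■■■□□□□□■■
gen 15: ■□□□■■■■■□□■■■■■■□■
gen 16: ■■■■□□□□■■■□□□□□■■□
gen 17: □□□■■■■■□□■■■■■■□■■
gen 18: ■■■□□□□■■■□□□□□■■□■
gen 19: □□■■■■■□□■■■■■■□■■□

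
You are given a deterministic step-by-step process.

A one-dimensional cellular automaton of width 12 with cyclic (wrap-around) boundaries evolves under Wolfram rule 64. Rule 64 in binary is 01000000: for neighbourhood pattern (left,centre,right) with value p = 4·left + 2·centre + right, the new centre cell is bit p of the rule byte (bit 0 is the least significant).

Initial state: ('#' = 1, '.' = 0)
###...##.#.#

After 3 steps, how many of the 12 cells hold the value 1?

k=0  ###...##.#.#
k=1  ..#....#....
k=2  ............
k=3  ............

0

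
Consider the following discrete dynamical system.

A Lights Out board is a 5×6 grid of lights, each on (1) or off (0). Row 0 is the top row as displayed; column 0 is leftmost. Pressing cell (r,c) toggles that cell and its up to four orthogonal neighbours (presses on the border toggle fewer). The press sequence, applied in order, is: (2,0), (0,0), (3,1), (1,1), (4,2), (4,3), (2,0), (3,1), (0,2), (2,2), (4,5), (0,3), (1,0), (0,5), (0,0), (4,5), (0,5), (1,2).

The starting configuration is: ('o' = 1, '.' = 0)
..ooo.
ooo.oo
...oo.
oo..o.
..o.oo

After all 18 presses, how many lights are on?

t=0: ..ooo.
ooo.oo
...oo.
oo..o.
..o.oo
t=1: ..ooo.
.oo.oo
oo.oo.
.o..o.
..o.oo
t=2: ooooo.
ooo.oo
oo.oo.
.o..o.
..o.oo
t=3: ooooo.
ooo.oo
o..oo.
o.o.o.
.oo.oo
t=4: o.ooo.
....oo
oo.oo.
o.o.o.
.oo.oo
t=5: o.ooo.
....oo
oo.oo.
o...o.
...ooo
t=6: o.ooo.
....oo
oo.oo.
o..oo.
..o..o
t=7: o.ooo.
o...oo
...oo.
...oo.
..o..o
t=8: o.ooo.
o...oo
.o.oo.
ooooo.
.oo..o
t=9: oo..o.
o.o.oo
.o.oo.
ooooo.
.oo..o
t=10: oo..o.
o...oo
..o.o.
oo.oo.
.oo..o
t=11: oo..o.
o...oo
..o.o.
oo.ooo
.oo.o.
t=12: oooo..
o..ooo
..o.o.
oo.ooo
.oo.o.
t=13: .ooo..
.o.ooo
o.o.o.
oo.ooo
.oo.o.
t=14: .ooooo
.o.oo.
o.o.o.
oo.ooo
.oo.o.
t=15: o.oooo
oo.oo.
o.o.o.
oo.ooo
.oo.o.
t=16: o.oooo
oo.oo.
o.o.o.
oo.oo.
.oo..o
t=17: o.oo..
oo.ooo
o.o.o.
oo.oo.
.oo..o
t=18: o..o..
o.o.oo
o...o.
oo.oo.
.oo..o

15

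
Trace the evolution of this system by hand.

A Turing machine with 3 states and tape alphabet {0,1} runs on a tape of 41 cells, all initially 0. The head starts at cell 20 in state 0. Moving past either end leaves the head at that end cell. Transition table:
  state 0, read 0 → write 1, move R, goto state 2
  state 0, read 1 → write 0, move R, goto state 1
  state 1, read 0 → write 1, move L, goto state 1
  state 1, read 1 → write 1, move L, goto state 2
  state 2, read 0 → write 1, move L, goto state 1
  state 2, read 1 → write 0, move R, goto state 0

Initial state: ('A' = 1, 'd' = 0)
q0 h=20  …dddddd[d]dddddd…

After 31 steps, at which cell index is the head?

1

k=0  q0 h=20  …dddddd[d]dddddd…
k=1  q2 h=21  …dddddA[d]dddddd…
k=2  q1 h=20  …dddddd[A]Addddd…
k=3  q2 h=19  …dddddd[d]AAdddd…
k=4  q1 h=18  …dddddd[d]AAAddd…
k=5  q1 h=17  …dddddd[d]AAAAdd…
k=6  q1 h=16  …dddddd[d]AAAAAd…
k=7  q1 h=15  …dddddd[d]AAAAAA…
k=8  q1 h=14  …dddddd[d]AAAAAA…
k=9  q1 h=13  …dddddd[d]AAAAAA…
k=10  q1 h=12  …dddddd[d]AAAAAA…
k=11  q1 h=11  …dddddd[d]AAAAAA…
k=12  q1 h=10  …dddddd[d]AAAAAA…
k=13  q1 h= 9  …dddddd[d]AAAAAA…
k=14  q1 h= 8  …dddddd[d]AAAAAA…
k=15  q1 h= 7  …dddddd[d]AAAAAA…
k=16  q1 h= 6  |dddddd[d]AAAAAA…
k=17  q1 h= 5  |ddddd[d]AAAAAA…
k=18  q1 h= 4  |dddd[d]AAAAAA…
k=19  q1 h= 3  |ddd[d]AAAAAA…
k=20  q1 h= 2  |dd[d]AAAAAA…
k=21  q1 h= 1  |d[d]AAAAAA…
k=22  q1 h= 0  |[d]AAAAAA…
k=23  q1 h= 0  |[A]AAAAAA…
k=24  q2 h= 0  |[A]AAAAAA…
k=25  q0 h= 1  |d[A]AAAAAA…
k=26  q1 h= 2  |dd[A]AAAAAA…
k=27  q2 h= 1  |d[d]AAAAAA…
k=28  q1 h= 0  |[d]AAAAAA…
k=29  q1 h= 0  |[A]AAAAAA…
k=30  q2 h= 0  |[A]AAAAAA…
k=31  q0 h= 1  |d[A]AAAAAA…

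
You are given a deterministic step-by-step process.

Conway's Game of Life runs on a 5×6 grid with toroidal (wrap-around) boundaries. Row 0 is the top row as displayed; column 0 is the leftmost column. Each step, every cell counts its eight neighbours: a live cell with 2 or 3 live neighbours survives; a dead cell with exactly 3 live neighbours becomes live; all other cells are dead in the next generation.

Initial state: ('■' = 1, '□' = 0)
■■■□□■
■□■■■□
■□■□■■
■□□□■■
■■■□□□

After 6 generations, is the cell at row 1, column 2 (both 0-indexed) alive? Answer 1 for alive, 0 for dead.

step 0: ■■■□□■
■□■■■□
■□■□■■
■□□□■■
■■■□□□
step 1: □□□□■□
□□□□□□
□□■□□□
□□■□■□
□□■■■□
step 2: □□□□■□
□□□□□□
□□□■□□
□■■□■□
□□■□■■
step 3: □□□■■■
□□□□□□
□□■■□□
□■■□■■
□■■□■■
step 4: ■□■■□■
□□■□□□
□■■■■□
□□□□□■
□■□□□□
step 5: ■□■■□□
■□□□□■
□■■■■□
■■□■■□
□■■□■■
step 6: □□■■□□
■□□□□■
□□□□□□
□□□□□□
□□□□□□

0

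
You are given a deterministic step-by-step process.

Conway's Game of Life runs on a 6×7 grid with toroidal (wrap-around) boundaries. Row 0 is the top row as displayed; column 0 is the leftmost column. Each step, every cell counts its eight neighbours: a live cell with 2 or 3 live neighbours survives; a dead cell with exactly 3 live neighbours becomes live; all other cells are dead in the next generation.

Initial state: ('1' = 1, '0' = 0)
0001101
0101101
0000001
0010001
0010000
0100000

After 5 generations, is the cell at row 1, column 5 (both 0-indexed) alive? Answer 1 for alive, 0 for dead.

[0] 0001101
0101101
0000001
0010001
0010000
0100000
[1] 0001100
0011101
0011001
0000000
0110000
0011000
[2] 0000010
0000000
0010110
0101000
0111000
0100100
[3] 0000000
0000110
0011100
0100000
1101100
0101100
[4] 0001010
0000110
0011110
1100000
1101100
1101100
[5] 0011011
0010001
0111011
1000011
0001101
1100011

0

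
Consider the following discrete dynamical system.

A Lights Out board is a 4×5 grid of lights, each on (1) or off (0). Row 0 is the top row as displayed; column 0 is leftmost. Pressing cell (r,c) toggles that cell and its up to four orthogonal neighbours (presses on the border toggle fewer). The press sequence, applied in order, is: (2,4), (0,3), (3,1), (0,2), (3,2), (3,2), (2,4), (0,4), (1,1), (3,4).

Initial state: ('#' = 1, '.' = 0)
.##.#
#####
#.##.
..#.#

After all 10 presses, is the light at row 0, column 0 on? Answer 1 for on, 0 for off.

0

gen 0: .##.#
#####
#.##.
..#.#
gen 1: .##.#
####.
#.#.#
..#..
gen 2: .#.#.
###..
#.#.#
..#..
gen 3: .#.#.
###..
###.#
##...
gen 4: ..#..
##...
###.#
##...
gen 5: ..#..
##...
##..#
#.##.
gen 6: ..#..
##...
###.#
##...
gen 7: ..#..
##..#
####.
##..#
gen 8: ..###
##...
####.
##..#
gen 9: .####
..#..
#.##.
##..#
gen 10: .####
..#..
#.###
##.#.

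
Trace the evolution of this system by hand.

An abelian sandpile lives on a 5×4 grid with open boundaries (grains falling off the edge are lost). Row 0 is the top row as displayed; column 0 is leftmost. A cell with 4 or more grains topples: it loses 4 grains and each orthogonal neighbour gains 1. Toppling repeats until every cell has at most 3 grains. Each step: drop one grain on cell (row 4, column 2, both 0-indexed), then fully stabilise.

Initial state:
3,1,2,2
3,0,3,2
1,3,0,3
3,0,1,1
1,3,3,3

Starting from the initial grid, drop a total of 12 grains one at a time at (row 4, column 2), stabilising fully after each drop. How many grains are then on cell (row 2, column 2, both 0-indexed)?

1

t=0: 3,1,2,2
3,0,3,2
1,3,0,3
3,0,1,1
1,3,3,3
t=1: 3,1,2,2
3,0,3,2
1,3,0,3
3,1,2,2
2,0,2,0
t=2: 3,1,2,2
3,0,3,2
1,3,0,3
3,1,2,2
2,0,3,0
t=3: 3,1,2,2
3,0,3,2
1,3,0,3
3,1,3,2
2,1,0,1
t=4: 3,1,2,2
3,0,3,2
1,3,0,3
3,1,3,2
2,1,1,1
t=5: 3,1,2,2
3,0,3,2
1,3,0,3
3,1,3,2
2,1,2,1
t=6: 3,1,2,2
3,0,3,2
1,3,0,3
3,1,3,2
2,1,3,1
t=7: 3,1,2,2
3,0,3,2
1,3,1,3
3,2,0,3
2,2,1,2
t=8: 3,1,2,2
3,0,3,2
1,3,1,3
3,2,0,3
2,2,2,2
t=9: 3,1,2,2
3,0,3,2
1,3,1,3
3,2,0,3
2,2,3,2
t=10: 3,1,2,2
3,0,3,2
1,3,1,3
3,2,1,3
2,3,0,3
t=11: 3,1,2,2
3,0,3,2
1,3,1,3
3,2,1,3
2,3,1,3
t=12: 3,1,2,2
3,0,3,2
1,3,1,3
3,2,1,3
2,3,2,3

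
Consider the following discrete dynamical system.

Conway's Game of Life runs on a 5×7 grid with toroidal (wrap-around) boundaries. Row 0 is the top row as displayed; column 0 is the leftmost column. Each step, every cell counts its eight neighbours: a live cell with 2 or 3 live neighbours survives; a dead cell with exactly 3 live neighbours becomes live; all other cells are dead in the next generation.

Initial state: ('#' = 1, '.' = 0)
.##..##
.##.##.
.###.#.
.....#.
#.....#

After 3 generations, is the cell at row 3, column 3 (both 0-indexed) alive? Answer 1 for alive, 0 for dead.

gen 0: .##..##
.##.##.
.###.#.
.....#.
#.....#
gen 1: ..###..
.......
.#.#.##
###.##.
##.....
gen 2: .###...
.....#.
.#.#.##
...###.
#....##
gen 3: ###.##.
##.#.##
..##..#
..##...
##...##

1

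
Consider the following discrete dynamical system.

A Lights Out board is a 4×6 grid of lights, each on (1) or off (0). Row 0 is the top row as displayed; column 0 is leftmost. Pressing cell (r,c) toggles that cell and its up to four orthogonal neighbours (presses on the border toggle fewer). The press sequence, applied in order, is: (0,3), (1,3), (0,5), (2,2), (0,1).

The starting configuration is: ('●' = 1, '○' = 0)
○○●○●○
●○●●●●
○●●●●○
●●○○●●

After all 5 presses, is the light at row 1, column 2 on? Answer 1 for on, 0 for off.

1

[0] ○○●○●○
●○●●●●
○●●●●○
●●○○●●
[1] ○○○●○○
●○●○●●
○●●●●○
●●○○●●
[2] ○○○○○○
●○○●○●
○●●○●○
●●○○●●
[3] ○○○○●●
●○○●○○
○●●○●○
●●○○●●
[4] ○○○○●●
●○●●○○
○○○●●○
●●●○●●
[5] ●●●○●●
●●●●○○
○○○●●○
●●●○●●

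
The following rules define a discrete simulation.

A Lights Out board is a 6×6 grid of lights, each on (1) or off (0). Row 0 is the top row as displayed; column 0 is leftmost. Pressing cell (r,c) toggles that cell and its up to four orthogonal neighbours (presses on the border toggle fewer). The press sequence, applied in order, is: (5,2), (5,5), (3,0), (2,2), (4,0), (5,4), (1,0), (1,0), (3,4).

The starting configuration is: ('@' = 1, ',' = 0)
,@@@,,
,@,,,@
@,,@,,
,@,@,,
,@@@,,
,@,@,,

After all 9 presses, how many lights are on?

17

[0] ,@@@,,
,@,,,@
@,,@,,
,@,@,,
,@@@,,
,@,@,,
[1] ,@@@,,
,@,,,@
@,,@,,
,@,@,,
,@,@,,
,,@,,,
[2] ,@@@,,
,@,,,@
@,,@,,
,@,@,,
,@,@,@
,,@,@@
[3] ,@@@,,
,@,,,@
,,,@,,
@,,@,,
@@,@,@
,,@,@@
[4] ,@@@,,
,@@,,@
,@@,,,
@,@@,,
@@,@,@
,,@,@@
[5] ,@@@,,
,@@,,@
,@@,,,
,,@@,,
,,,@,@
@,@,@@
[6] ,@@@,,
,@@,,@
,@@,,,
,,@@,,
,,,@@@
@,@@,,
[7] @@@@,,
@,@,,@
@@@,,,
,,@@,,
,,,@@@
@,@@,,
[8] ,@@@,,
,@@,,@
,@@,,,
,,@@,,
,,,@@@
@,@@,,
[9] ,@@@,,
,@@,,@
,@@,@,
,,@,@@
,,,@,@
@,@@,,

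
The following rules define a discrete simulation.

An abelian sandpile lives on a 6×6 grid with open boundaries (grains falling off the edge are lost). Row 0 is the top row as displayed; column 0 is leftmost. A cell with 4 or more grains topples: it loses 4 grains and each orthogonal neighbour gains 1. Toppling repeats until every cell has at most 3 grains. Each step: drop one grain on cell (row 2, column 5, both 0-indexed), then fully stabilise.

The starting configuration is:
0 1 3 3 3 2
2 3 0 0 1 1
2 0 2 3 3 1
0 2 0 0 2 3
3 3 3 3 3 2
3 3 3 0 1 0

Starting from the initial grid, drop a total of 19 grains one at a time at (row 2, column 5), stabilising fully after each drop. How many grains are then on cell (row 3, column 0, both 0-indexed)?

0) 0 1 3 3 3 2
2 3 0 0 1 1
2 0 2 3 3 1
0 2 0 0 2 3
3 3 3 3 3 2
3 3 3 0 1 0
1) 0 1 3 3 3 2
2 3 0 0 1 1
2 0 2 3 3 2
0 2 0 0 2 3
3 3 3 3 3 2
3 3 3 0 1 0
2) 0 1 3 3 3 2
2 3 0 0 1 1
2 0 2 3 3 3
0 2 0 0 2 3
3 3 3 3 3 2
3 3 3 0 1 0
3) 0 1 3 3 3 2
2 3 0 1 2 2
2 0 3 0 2 2
1 3 1 3 1 2
1 2 2 1 2 0
1 2 1 2 2 1
4) 0 1 3 3 3 2
2 3 0 1 2 2
2 0 3 0 2 3
1 3 1 3 1 2
1 2 2 1 2 0
1 2 1 2 2 1
5) 0 1 3 3 3 2
2 3 0 1 2 3
2 0 3 0 3 0
1 3 1 3 1 3
1 2 2 1 2 0
1 2 1 2 2 1
6) 0 1 3 3 3 2
2 3 0 1 2 3
2 0 3 0 3 1
1 3 1 3 1 3
1 2 2 1 2 0
1 2 1 2 2 1
7) 0 1 3 3 3 2
2 3 0 1 2 3
2 0 3 0 3 2
1 3 1 3 1 3
1 2 2 1 2 0
1 2 1 2 2 1
8) 0 1 3 3 3 2
2 3 0 1 2 3
2 0 3 0 3 3
1 3 1 3 1 3
1 2 2 1 2 0
1 2 1 2 2 1
9) 0 2 0 1 2 0
2 3 1 3 1 2
2 0 3 1 1 3
1 3 1 3 3 0
1 2 2 1 2 1
1 2 1 2 2 1
10) 0 2 0 1 2 0
2 3 1 3 1 3
2 0 3 1 2 0
1 3 1 3 3 1
1 2 2 1 2 1
1 2 1 2 2 1
11) 0 2 0 1 2 0
2 3 1 3 1 3
2 0 3 1 2 1
1 3 1 3 3 1
1 2 2 1 2 1
1 2 1 2 2 1
12) 0 2 0 1 2 0
2 3 1 3 1 3
2 0 3 1 2 2
1 3 1 3 3 1
1 2 2 1 2 1
1 2 1 2 2 1
13) 0 2 0 1 2 0
2 3 1 3 1 3
2 0 3 1 2 3
1 3 1 3 3 1
1 2 2 1 2 1
1 2 1 2 2 1
14) 0 2 0 1 2 1
2 3 1 3 2 0
2 0 3 1 3 1
1 3 1 3 3 2
1 2 2 1 2 1
1 2 1 2 2 1
15) 0 2 0 1 2 1
2 3 1 3 2 0
2 0 3 1 3 2
1 3 1 3 3 2
1 2 2 1 2 1
1 2 1 2 2 1
16) 0 2 0 1 2 1
2 3 1 3 2 0
2 0 3 1 3 3
1 3 1 3 3 2
1 2 2 1 2 1
1 2 1 2 2 1
17) 0 2 0 1 2 1
2 3 1 3 3 1
2 0 3 3 1 2
1 3 2 0 2 0
1 2 2 2 3 2
1 2 1 2 2 1
18) 0 2 0 1 2 1
2 3 1 3 3 1
2 0 3 3 1 3
1 3 2 0 2 0
1 2 2 2 3 2
1 2 1 2 2 1
19) 0 2 0 1 2 1
2 3 1 3 3 2
2 0 3 3 2 0
1 3 2 0 2 1
1 2 2 2 3 2
1 2 1 2 2 1

1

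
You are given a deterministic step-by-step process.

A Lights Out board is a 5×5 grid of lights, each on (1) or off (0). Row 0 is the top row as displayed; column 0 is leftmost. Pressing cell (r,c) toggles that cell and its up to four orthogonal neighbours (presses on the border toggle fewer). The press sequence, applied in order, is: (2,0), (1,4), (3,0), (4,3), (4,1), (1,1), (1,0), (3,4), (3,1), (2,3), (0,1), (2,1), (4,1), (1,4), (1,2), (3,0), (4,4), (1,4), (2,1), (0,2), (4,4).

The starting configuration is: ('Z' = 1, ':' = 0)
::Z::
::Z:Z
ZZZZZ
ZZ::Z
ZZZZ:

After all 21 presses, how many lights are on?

11

t=0: ::Z::
::Z:Z
ZZZZZ
ZZ::Z
ZZZZ:
t=1: ::Z::
Z:Z:Z
::ZZZ
:Z::Z
ZZZZ:
t=2: ::Z:Z
Z:ZZ:
::ZZ:
:Z::Z
ZZZZ:
t=3: ::Z:Z
Z:ZZ:
Z:ZZ:
Z:::Z
:ZZZ:
t=4: ::Z:Z
Z:ZZ:
Z:ZZ:
Z::ZZ
:Z::Z
t=5: ::Z:Z
Z:ZZ:
Z:ZZ:
ZZ:ZZ
Z:Z:Z
t=6: :ZZ:Z
:Z:Z:
ZZZZ:
ZZ:ZZ
Z:Z:Z
t=7: ZZZ:Z
Z::Z:
:ZZZ:
ZZ:ZZ
Z:Z:Z
t=8: ZZZ:Z
Z::Z:
:ZZZZ
ZZ:::
Z:Z::
t=9: ZZZ:Z
Z::Z:
::ZZZ
::Z::
ZZZ::
t=10: ZZZ:Z
Z::::
:::::
::ZZ:
ZZZ::
t=11: ::::Z
ZZ:::
:::::
::ZZ:
ZZZ::
t=12: ::::Z
Z::::
ZZZ::
:ZZZ:
ZZZ::
t=13: ::::Z
Z::::
ZZZ::
::ZZ:
:::::
t=14: :::::
Z::ZZ
ZZZ:Z
::ZZ:
:::::
t=15: ::Z::
ZZZ:Z
ZZ::Z
::ZZ:
:::::
t=16: ::Z::
ZZZ:Z
:Z::Z
ZZZZ:
Z::::
t=17: ::Z::
ZZZ:Z
:Z::Z
ZZZZZ
Z::ZZ
t=18: ::Z:Z
ZZZZ:
:Z:::
ZZZZZ
Z::ZZ
t=19: ::Z:Z
Z:ZZ:
Z:Z::
Z:ZZZ
Z::ZZ
t=20: :Z:ZZ
Z::Z:
Z:Z::
Z:ZZZ
Z::ZZ
t=21: :Z:ZZ
Z::Z:
Z:Z::
Z:ZZ:
Z::::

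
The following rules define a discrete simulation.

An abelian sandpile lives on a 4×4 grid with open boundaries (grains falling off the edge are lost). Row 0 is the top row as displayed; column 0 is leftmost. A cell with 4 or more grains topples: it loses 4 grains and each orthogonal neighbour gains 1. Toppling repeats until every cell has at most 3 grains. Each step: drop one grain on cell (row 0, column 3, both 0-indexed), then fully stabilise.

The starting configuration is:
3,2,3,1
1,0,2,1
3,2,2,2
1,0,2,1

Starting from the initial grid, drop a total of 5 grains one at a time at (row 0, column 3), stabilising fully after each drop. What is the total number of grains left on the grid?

step 0: 3,2,3,1
1,0,2,1
3,2,2,2
1,0,2,1
step 1: 3,2,3,2
1,0,2,1
3,2,2,2
1,0,2,1
step 2: 3,2,3,3
1,0,2,1
3,2,2,2
1,0,2,1
step 3: 3,3,0,1
1,0,3,2
3,2,2,2
1,0,2,1
step 4: 3,3,0,2
1,0,3,2
3,2,2,2
1,0,2,1
step 5: 3,3,0,3
1,0,3,2
3,2,2,2
1,0,2,1

28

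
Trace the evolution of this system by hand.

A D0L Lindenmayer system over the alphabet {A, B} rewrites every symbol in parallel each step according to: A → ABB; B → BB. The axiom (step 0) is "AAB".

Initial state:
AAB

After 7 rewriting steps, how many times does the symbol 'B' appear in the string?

636

gen 0: AAB
gen 1: ABBABBBB
gen 2: ABBBBBBABBBBBBBBBB
gen 3: ABBBBBBBBBBBBBBABBBBBBBBBBBBBBBBBBBBBB
gen 4: ABBBBBBBBBBBBBBBBBBBBBBBBBBBBBBABBBBBBBBBBBBBBBBBBBBBBBBBBBBBBBBBBBBBBBBBBBBBB
gen 5: ABBBBBBBBBBBBBBBBBBBBBBBBBBBBBBBBBBBBBBBBBBBBBBBBBBBBBBBBB…BBBBBBBBBBBBBBBBBBBBBBBBBBBBBBBBBBBBBBBBBBBBBBBBBBBBBBBBBB  (len 158)
gen 6: ABBBBBBBBBBBBBBBBBBBBBBBBBBBBBBBBBBBBBBBBBBBBBBBBBBBBBBBBB…BBBBBBBBBBBBBBBBBBBBBBBBBBBBBBBBBBBBBBBBBBBBBBBBBBBBBBBBBB  (len 318)
gen 7: ABBBBBBBBBBBBBBBBBBBBBBBBBBBBBBBBBBBBBBBBBBBBBBBBBBBBBBBBB…BBBBBBBBBBBBBBBBBBBBBBBBBBBBBBBBBBBBBBBBBBBBBBBBBBBBBBBBBB  (len 638)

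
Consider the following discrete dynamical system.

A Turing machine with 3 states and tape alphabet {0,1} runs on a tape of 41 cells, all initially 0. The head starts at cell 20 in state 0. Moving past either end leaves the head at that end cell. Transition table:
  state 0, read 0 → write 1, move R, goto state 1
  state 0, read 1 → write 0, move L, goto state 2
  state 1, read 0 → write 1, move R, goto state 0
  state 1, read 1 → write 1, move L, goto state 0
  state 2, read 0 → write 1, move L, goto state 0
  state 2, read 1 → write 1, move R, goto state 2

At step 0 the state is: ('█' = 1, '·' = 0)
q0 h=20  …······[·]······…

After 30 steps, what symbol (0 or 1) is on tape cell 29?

0) q0 h=20  …······[·]······…
1) q1 h=21  …·····█[·]······…
2) q0 h=22  …····██[·]······…
3) q1 h=23  …···███[·]······…
4) q0 h=24  …··████[·]······…
5) q1 h=25  …·█████[·]······…
6) q0 h=26  …██████[·]······…
7) q1 h=27  …██████[·]······…
8) q0 h=28  …██████[·]······…
9) q1 h=29  …██████[·]······…
10) q0 h=30  …██████[·]······…
11) q1 h=31  …██████[·]······…
12) q0 h=32  …██████[·]······…
13) q1 h=33  …██████[·]······…
14) q0 h=34  …██████[·]······|
15) q1 h=35  …██████[·]·····|
16) q0 h=36  …██████[·]····|
17) q1 h=37  …██████[·]···|
18) q0 h=38  …██████[·]··|
19) q1 h=39  …██████[·]·|
20) q0 h=40  …██████[·]|
21) q1 h=40  …██████[█]|
22) q0 h=39  …██████[█]█|
23) q2 h=38  …██████[█]·█|
24) q2 h=39  …██████[·]█|
25) q0 h=38  …██████[█]██|
26) q2 h=37  …██████[█]·██|
27) q2 h=38  …██████[·]██|
28) q0 h=37  …██████[█]███|
29) q2 h=36  …██████[█]·███|
30) q2 h=37  …██████[·]███|

1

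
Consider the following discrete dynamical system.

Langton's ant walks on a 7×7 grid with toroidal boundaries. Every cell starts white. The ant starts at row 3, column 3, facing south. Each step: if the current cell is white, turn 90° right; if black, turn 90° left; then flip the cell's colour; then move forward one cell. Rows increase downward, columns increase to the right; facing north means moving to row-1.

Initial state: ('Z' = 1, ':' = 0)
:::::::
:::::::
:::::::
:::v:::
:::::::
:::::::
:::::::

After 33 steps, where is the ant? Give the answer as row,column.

1,4

gen 0: :::::::
:::::::
:::::::
:::v:::
:::::::
:::::::
:::::::
gen 1: :::::::
:::::::
:::::::
::<Z:::
:::::::
:::::::
:::::::
gen 2: :::::::
:::::::
::^::::
::ZZ:::
:::::::
:::::::
:::::::
gen 3: :::::::
:::::::
::Z>:::
::ZZ:::
:::::::
:::::::
:::::::
gen 4: :::::::
:::::::
::ZZ:::
::Zv:::
:::::::
:::::::
:::::::
gen 5: :::::::
:::::::
::ZZ:::
::Z:>::
:::::::
:::::::
:::::::
gen 6: :::::::
:::::::
::ZZ:::
::Z:Z::
::::v::
:::::::
:::::::
gen 7: :::::::
:::::::
::ZZ:::
::Z:Z::
:::<Z::
:::::::
:::::::
gen 8: :::::::
:::::::
::ZZ:::
::Z^Z::
:::ZZ::
:::::::
:::::::
gen 9: :::::::
:::::::
::ZZ:::
::ZZ>::
:::ZZ::
:::::::
:::::::
gen 10: :::::::
:::::::
::ZZ^::
::ZZ:::
:::ZZ::
:::::::
:::::::
gen 11: :::::::
:::::::
::ZZZ>:
::ZZ:::
:::ZZ::
:::::::
:::::::
gen 12: :::::::
:::::::
::ZZZZ:
::ZZ:v:
:::ZZ::
:::::::
:::::::
gen 13: :::::::
:::::::
::ZZZZ:
::ZZ<Z:
:::ZZ::
:::::::
:::::::
gen 14: :::::::
:::::::
::ZZ^Z:
::ZZZZ:
:::ZZ::
:::::::
:::::::
gen 15: :::::::
:::::::
::Z<:Z:
::ZZZZ:
:::ZZ::
:::::::
:::::::
gen 16: :::::::
:::::::
::Z::Z:
::ZvZZ:
:::ZZ::
:::::::
:::::::
gen 17: :::::::
:::::::
::Z::Z:
::Z:>Z:
:::ZZ::
:::::::
:::::::
gen 18: :::::::
:::::::
::Z:^Z:
::Z::Z:
:::ZZ::
:::::::
:::::::
gen 19: :::::::
:::::::
::Z:Z>:
::Z::Z:
:::ZZ::
:::::::
:::::::
gen 20: :::::::
:::::^:
::Z:Z::
::Z::Z:
:::ZZ::
:::::::
:::::::
gen 21: :::::::
:::::Z>
::Z:Z::
::Z::Z:
:::ZZ::
:::::::
:::::::
gen 22: :::::::
:::::ZZ
::Z:Z:v
::Z::Z:
:::ZZ::
:::::::
:::::::
gen 23: :::::::
:::::ZZ
::Z:Z<Z
::Z::Z:
:::ZZ::
:::::::
:::::::
gen 24: :::::::
:::::^Z
::Z:ZZZ
::Z::Z:
:::ZZ::
:::::::
:::::::
gen 25: :::::::
::::<:Z
::Z:ZZZ
::Z::Z:
:::ZZ::
:::::::
:::::::
gen 26: ::::^::
::::Z:Z
::Z:ZZZ
::Z::Z:
:::ZZ::
:::::::
:::::::
gen 27: ::::Z>:
::::Z:Z
::Z:ZZZ
::Z::Z:
:::ZZ::
:::::::
:::::::
gen 28: ::::ZZ:
::::ZvZ
::Z:ZZZ
::Z::Z:
:::ZZ::
:::::::
:::::::
gen 29: ::::ZZ:
::::<ZZ
::Z:ZZZ
::Z::Z:
:::ZZ::
:::::::
:::::::
gen 30: ::::ZZ:
:::::ZZ
::Z:vZZ
::Z::Z:
:::ZZ::
:::::::
:::::::
gen 31: ::::ZZ:
:::::ZZ
::Z::>Z
::Z::Z:
:::ZZ::
:::::::
:::::::
gen 32: ::::ZZ:
:::::^Z
::Z:::Z
::Z::Z:
:::ZZ::
:::::::
:::::::
gen 33: ::::ZZ:
::::<:Z
::Z:::Z
::Z::Z:
:::ZZ::
:::::::
:::::::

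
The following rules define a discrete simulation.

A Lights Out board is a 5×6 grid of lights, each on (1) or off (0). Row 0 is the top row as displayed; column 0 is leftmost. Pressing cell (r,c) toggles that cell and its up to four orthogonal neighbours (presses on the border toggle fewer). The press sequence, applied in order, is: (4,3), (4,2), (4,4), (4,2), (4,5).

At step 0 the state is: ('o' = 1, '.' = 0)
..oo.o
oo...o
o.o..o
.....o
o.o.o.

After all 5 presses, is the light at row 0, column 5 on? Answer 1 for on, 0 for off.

1

k=0  ..oo.o
oo...o
o.o..o
.....o
o.o.o.
k=1  ..oo.o
oo...o
o.o..o
...o.o
o..o..
k=2  ..oo.o
oo...o
o.o..o
..oo.o
ooo...
k=3  ..oo.o
oo...o
o.o..o
..oooo
oooooo
k=4  ..oo.o
oo...o
o.o..o
...ooo
o...oo
k=5  ..oo.o
oo...o
o.o..o
...oo.
o.....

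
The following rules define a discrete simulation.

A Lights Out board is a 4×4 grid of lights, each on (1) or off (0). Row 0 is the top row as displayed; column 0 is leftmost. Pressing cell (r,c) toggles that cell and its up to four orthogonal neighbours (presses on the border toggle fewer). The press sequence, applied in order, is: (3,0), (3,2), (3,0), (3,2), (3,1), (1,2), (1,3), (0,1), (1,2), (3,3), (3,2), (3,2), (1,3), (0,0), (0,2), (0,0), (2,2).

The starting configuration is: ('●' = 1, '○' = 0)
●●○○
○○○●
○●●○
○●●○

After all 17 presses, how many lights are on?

[0] ●●○○
○○○●
○●●○
○●●○
[1] ●●○○
○○○●
●●●○
●○●○
[2] ●●○○
○○○●
●●○○
●●○●
[3] ●●○○
○○○●
○●○○
○○○●
[4] ●●○○
○○○●
○●●○
○●●○
[5] ●●○○
○○○●
○○●○
●○○○
[6] ●●●○
○●●○
○○○○
●○○○
[7] ●●●●
○●○●
○○○●
●○○○
[8] ○○○●
○○○●
○○○●
●○○○
[9] ○○●●
○●●○
○○●●
●○○○
[10] ○○●●
○●●○
○○●○
●○●●
[11] ○○●●
○●●○
○○○○
●●○○
[12] ○○●●
○●●○
○○●○
●○●●
[13] ○○●○
○●○●
○○●●
●○●●
[14] ●●●○
●●○●
○○●●
●○●●
[15] ●○○●
●●●●
○○●●
●○●●
[16] ○●○●
○●●●
○○●●
●○●●
[17] ○●○●
○●○●
○●○○
●○○●

7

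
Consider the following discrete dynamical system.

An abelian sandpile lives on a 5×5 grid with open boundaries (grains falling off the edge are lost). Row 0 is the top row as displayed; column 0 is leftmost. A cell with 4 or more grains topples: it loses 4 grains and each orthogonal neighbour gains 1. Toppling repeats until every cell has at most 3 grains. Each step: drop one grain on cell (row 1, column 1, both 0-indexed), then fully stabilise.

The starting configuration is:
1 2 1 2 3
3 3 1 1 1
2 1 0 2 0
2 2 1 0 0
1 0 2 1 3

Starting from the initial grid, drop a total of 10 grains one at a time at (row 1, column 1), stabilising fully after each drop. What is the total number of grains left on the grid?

39

gen 0: 1 2 1 2 3
3 3 1 1 1
2 1 0 2 0
2 2 1 0 0
1 0 2 1 3
gen 1: 2 3 1 2 3
0 1 2 1 1
3 2 0 2 0
2 2 1 0 0
1 0 2 1 3
gen 2: 2 3 1 2 3
0 2 2 1 1
3 2 0 2 0
2 2 1 0 0
1 0 2 1 3
gen 3: 2 3 1 2 3
0 3 2 1 1
3 2 0 2 0
2 2 1 0 0
1 0 2 1 3
gen 4: 3 0 2 2 3
1 1 3 1 1
3 3 0 2 0
2 2 1 0 0
1 0 2 1 3
gen 5: 3 0 2 2 3
1 2 3 1 1
3 3 0 2 0
2 2 1 0 0
1 0 2 1 3
gen 6: 3 0 2 2 3
1 3 3 1 1
3 3 0 2 0
2 2 1 0 0
1 0 2 1 3
gen 7: 3 1 3 2 3
3 2 0 2 1
0 1 2 2 0
3 3 1 0 0
1 0 2 1 3
gen 8: 3 1 3 2 3
3 3 0 2 1
0 1 2 2 0
3 3 1 0 0
1 0 2 1 3
gen 9: 0 3 3 2 3
1 1 1 2 1
1 2 2 2 0
3 3 1 0 0
1 0 2 1 3
gen 10: 0 3 3 2 3
1 2 1 2 1
1 2 2 2 0
3 3 1 0 0
1 0 2 1 3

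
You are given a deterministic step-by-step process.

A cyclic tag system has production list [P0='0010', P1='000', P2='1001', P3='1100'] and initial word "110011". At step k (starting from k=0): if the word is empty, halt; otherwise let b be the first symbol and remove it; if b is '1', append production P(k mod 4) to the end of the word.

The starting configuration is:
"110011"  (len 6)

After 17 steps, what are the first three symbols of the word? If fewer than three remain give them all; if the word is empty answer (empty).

000

step 0: "110011"  (len 6)
step 1: "100110010"  (len 9)
step 2: "00110010000"  (len 11)
step 3: "0110010000"  (len 10)
step 4: "110010000"  (len 9)
step 5: "100100000010"  (len 12)
step 6: "00100000010000"  (len 14)
step 7: "0100000010000"  (len 13)
step 8: "100000010000"  (len 12)
step 9: "000000100000010"  (len 15)
step 10: "00000100000010"  (len 14)
step 11: "0000100000010"  (len 13)
step 12: "000100000010"  (len 12)
step 13: "00100000010"  (len 11)
step 14: "0100000010"  (len 10)
step 15: "100000010"  (len 9)
step 16: "000000101100"  (len 12)
step 17: "00000101100"  (len 11)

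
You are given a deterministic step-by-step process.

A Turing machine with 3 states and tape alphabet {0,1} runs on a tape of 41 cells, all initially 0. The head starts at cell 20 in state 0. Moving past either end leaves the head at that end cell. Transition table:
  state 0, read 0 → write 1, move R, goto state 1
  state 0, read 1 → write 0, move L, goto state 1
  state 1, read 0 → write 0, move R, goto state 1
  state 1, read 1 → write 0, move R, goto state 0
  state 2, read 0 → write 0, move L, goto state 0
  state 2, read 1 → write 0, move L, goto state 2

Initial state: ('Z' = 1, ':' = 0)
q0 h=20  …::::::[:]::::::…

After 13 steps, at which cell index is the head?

33

t=0: q0 h=20  …::::::[:]::::::…
t=1: q1 h=21  …:::::Z[:]::::::…
t=2: q1 h=22  …::::Z:[:]::::::…
t=3: q1 h=23  …:::Z::[:]::::::…
t=4: q1 h=24  …::Z:::[:]::::::…
t=5: q1 h=25  …:Z::::[:]::::::…
t=6: q1 h=26  …Z:::::[:]::::::…
t=7: q1 h=27  …::::::[:]::::::…
t=8: q1 h=28  …::::::[:]::::::…
t=9: q1 h=29  …::::::[:]::::::…
t=10: q1 h=30  …::::::[:]::::::…
t=11: q1 h=31  …::::::[:]::::::…
t=12: q1 h=32  …::::::[:]::::::…
t=13: q1 h=33  …::::::[:]::::::…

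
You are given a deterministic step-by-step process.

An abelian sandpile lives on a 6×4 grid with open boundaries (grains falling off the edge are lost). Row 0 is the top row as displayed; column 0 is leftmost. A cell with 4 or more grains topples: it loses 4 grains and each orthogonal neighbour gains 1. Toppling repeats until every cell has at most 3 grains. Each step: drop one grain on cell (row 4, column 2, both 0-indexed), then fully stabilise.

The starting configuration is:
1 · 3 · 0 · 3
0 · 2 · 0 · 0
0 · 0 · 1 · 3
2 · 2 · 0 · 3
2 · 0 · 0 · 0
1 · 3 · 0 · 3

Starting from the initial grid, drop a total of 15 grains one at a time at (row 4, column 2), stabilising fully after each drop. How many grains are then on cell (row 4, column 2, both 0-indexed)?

t=0: 1 · 3 · 0 · 3
0 · 2 · 0 · 0
0 · 0 · 1 · 3
2 · 2 · 0 · 3
2 · 0 · 0 · 0
1 · 3 · 0 · 3
t=1: 1 · 3 · 0 · 3
0 · 2 · 0 · 0
0 · 0 · 1 · 3
2 · 2 · 0 · 3
2 · 0 · 1 · 0
1 · 3 · 0 · 3
t=2: 1 · 3 · 0 · 3
0 · 2 · 0 · 0
0 · 0 · 1 · 3
2 · 2 · 0 · 3
2 · 0 · 2 · 0
1 · 3 · 0 · 3
t=3: 1 · 3 · 0 · 3
0 · 2 · 0 · 0
0 · 0 · 1 · 3
2 · 2 · 0 · 3
2 · 0 · 3 · 0
1 · 3 · 0 · 3
t=4: 1 · 3 · 0 · 3
0 · 2 · 0 · 0
0 · 0 · 1 · 3
2 · 2 · 1 · 3
2 · 1 · 0 · 1
1 · 3 · 1 · 3
t=5: 1 · 3 · 0 · 3
0 · 2 · 0 · 0
0 · 0 · 1 · 3
2 · 2 · 1 · 3
2 · 1 · 1 · 1
1 · 3 · 1 · 3
t=6: 1 · 3 · 0 · 3
0 · 2 · 0 · 0
0 · 0 · 1 · 3
2 · 2 · 1 · 3
2 · 1 · 2 · 1
1 · 3 · 1 · 3
t=7: 1 · 3 · 0 · 3
0 · 2 · 0 · 0
0 · 0 · 1 · 3
2 · 2 · 1 · 3
2 · 1 · 3 · 1
1 · 3 · 1 · 3
t=8: 1 · 3 · 0 · 3
0 · 2 · 0 · 0
0 · 0 · 1 · 3
2 · 2 · 2 · 3
2 · 2 · 0 · 2
1 · 3 · 2 · 3
t=9: 1 · 3 · 0 · 3
0 · 2 · 0 · 0
0 · 0 · 1 · 3
2 · 2 · 2 · 3
2 · 2 · 1 · 2
1 · 3 · 2 · 3
t=10: 1 · 3 · 0 · 3
0 · 2 · 0 · 0
0 · 0 · 1 · 3
2 · 2 · 2 · 3
2 · 2 · 2 · 2
1 · 3 · 2 · 3
t=11: 1 · 3 · 0 · 3
0 · 2 · 0 · 0
0 · 0 · 1 · 3
2 · 2 · 2 · 3
2 · 2 · 3 · 2
1 · 3 · 2 · 3
t=12: 1 · 3 · 0 · 3
0 · 2 · 0 · 0
0 · 0 · 1 · 3
2 · 2 · 3 · 3
2 · 3 · 0 · 3
1 · 3 · 3 · 3
t=13: 1 · 3 · 0 · 3
0 · 2 · 0 · 0
0 · 0 · 1 · 3
2 · 2 · 3 · 3
2 · 3 · 1 · 3
1 · 3 · 3 · 3
t=14: 1 · 3 · 0 · 3
0 · 2 · 0 · 0
0 · 0 · 1 · 3
2 · 2 · 3 · 3
2 · 3 · 2 · 3
1 · 3 · 3 · 3
t=15: 1 · 3 · 0 · 3
0 · 2 · 0 · 0
0 · 0 · 1 · 3
2 · 2 · 3 · 3
2 · 3 · 3 · 3
1 · 3 · 3 · 3

3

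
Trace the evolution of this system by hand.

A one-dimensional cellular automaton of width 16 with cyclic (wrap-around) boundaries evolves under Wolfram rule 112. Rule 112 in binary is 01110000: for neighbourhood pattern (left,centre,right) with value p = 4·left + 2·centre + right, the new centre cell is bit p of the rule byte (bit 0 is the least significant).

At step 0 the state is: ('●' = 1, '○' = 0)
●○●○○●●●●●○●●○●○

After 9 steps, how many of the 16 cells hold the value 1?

[0] ●○●○○●●●●●○●●○●○
[1] ○●○●○○○○○●●○●●○●
[2] ●○●○●○○○○○●●○●●○
[3] ○●○●○●○○○○○●●○●●
[4] ●○●○●○●○○○○○●●○●
[5] ●●○●○●○●○○○○○●●○
[6] ○●●○●○●○●○○○○○●●
[7] ●○●●○●○●○●○○○○○●
[8] ●●○●●○●○●○●○○○○○
[9] ○●●○●●○●○●○●○○○○

7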